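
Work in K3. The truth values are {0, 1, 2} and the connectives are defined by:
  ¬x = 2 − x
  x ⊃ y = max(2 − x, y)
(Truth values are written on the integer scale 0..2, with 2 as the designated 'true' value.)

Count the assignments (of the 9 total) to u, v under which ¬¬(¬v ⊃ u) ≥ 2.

5

u = 0, v = 0 ↦ 0  <
u = 0, v = 1 ↦ 1  <
u = 0, v = 2 ↦ 2  ≥
u = 1, v = 0 ↦ 1  <
u = 1, v = 1 ↦ 1  <
u = 1, v = 2 ↦ 2  ≥
u = 2, v = 0 ↦ 2  ≥
u = 2, v = 1 ↦ 2  ≥
u = 2, v = 2 ↦ 2  ≥
So 5 of the 9 assignments meet the threshold.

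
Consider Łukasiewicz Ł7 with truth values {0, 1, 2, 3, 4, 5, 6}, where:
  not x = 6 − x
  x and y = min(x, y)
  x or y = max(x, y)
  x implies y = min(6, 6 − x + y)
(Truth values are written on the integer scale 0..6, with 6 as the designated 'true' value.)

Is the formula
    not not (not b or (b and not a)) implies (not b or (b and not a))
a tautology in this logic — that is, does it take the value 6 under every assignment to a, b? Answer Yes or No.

Yes

At a = 3, b = 1, for instance:
not b = not 1 = 5
not a = not 3 = 3
b and not a = 1 and 3 = 1
not b or (b and not a) = 5 or 1 = 5
not (not b or (b and not a)) = not 5 = 1
not not (not b or (b and not a)) = not 1 = 5
not not (not b or (b and not a)) implies (not b or (b and not a)) = 5 implies 5 = 6
and checking the remaining 48 assignments likewise gives ≥ 6 in every case.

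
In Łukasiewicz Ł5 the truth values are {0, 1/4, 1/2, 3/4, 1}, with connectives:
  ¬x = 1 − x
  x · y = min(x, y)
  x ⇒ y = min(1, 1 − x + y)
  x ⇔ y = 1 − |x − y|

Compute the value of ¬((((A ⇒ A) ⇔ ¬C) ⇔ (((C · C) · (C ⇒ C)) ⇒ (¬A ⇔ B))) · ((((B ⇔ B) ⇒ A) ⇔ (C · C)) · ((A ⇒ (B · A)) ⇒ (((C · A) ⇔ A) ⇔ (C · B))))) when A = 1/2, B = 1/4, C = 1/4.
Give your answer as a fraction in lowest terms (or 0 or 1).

1/4

A ⇒ A = 1/2 ⇒ 1/2 = 1
¬C = ¬1/4 = 3/4
(A ⇒ A) ⇔ ¬C = 1 ⇔ 3/4 = 3/4
C · C = 1/4 · 1/4 = 1/4
C ⇒ C = 1/4 ⇒ 1/4 = 1
(C · C) · (C ⇒ C) = 1/4 · 1 = 1/4
¬A = ¬1/2 = 1/2
¬A ⇔ B = 1/2 ⇔ 1/4 = 3/4
((C · C) · (C ⇒ C)) ⇒ (¬A ⇔ B) = 1/4 ⇒ 3/4 = 1
((A ⇒ A) ⇔ ¬C) ⇔ (((C · C) · (C ⇒ C)) ⇒ (¬A ⇔ B)) = 3/4 ⇔ 1 = 3/4
B ⇔ B = 1/4 ⇔ 1/4 = 1
(B ⇔ B) ⇒ A = 1 ⇒ 1/2 = 1/2
C · C = 1/4 · 1/4 = 1/4
((B ⇔ B) ⇒ A) ⇔ (C · C) = 1/2 ⇔ 1/4 = 3/4
B · A = 1/4 · 1/2 = 1/4
A ⇒ (B · A) = 1/2 ⇒ 1/4 = 3/4
C · A = 1/4 · 1/2 = 1/4
(C · A) ⇔ A = 1/4 ⇔ 1/2 = 3/4
C · B = 1/4 · 1/4 = 1/4
((C · A) ⇔ A) ⇔ (C · B) = 3/4 ⇔ 1/4 = 1/2
(A ⇒ (B · A)) ⇒ (((C · A) ⇔ A) ⇔ (C · B)) = 3/4 ⇒ 1/2 = 3/4
(((B ⇔ B) ⇒ A) ⇔ (C · C)) · ((A ⇒ (B · A)) ⇒ (((C · A) ⇔ A) ⇔ (C · B))) = 3/4 · 3/4 = 3/4
(((A ⇒ A) ⇔ ¬C) ⇔ (((C · C) · (C ⇒ C)) ⇒ (¬A ⇔ B))) · ((((B ⇔ B) ⇒ A) ⇔ (C · C)) · ((A ⇒ (B · A)) ⇒ (((C · A) ⇔ A) ⇔ (C · B)))) = 3/4 · 3/4 = 3/4
¬((((A ⇒ A) ⇔ ¬C) ⇔ (((C · C) · (C ⇒ C)) ⇒ (¬A ⇔ B))) · ((((B ⇔ B) ⇒ A) ⇔ (C · C)) · ((A ⇒ (B · A)) ⇒ (((C · A) ⇔ A) ⇔ (C · B))))) = ¬3/4 = 1/4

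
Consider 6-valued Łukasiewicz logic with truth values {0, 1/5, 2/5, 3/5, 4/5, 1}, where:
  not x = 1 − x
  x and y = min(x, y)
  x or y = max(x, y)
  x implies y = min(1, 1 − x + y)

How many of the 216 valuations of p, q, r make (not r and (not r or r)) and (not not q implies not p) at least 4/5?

value 1: 21 assignments (counts)
value 4/5: 31 assignments (counts)
value 3/5: 38 assignments
value 2/5: 42 assignments
value 1/5: 43 assignments
value 0: 41 assignments
So 52 of the 216 assignments meet the threshold.

52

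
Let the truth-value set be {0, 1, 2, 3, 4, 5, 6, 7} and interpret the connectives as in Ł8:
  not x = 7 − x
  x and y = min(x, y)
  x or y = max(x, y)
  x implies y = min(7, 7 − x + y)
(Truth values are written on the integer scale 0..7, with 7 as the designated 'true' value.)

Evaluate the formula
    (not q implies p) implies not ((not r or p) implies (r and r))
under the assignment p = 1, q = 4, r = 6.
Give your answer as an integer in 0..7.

not q = not 4 = 3
not q implies p = 3 implies 1 = 5
not r = not 6 = 1
not r or p = 1 or 1 = 1
r and r = 6 and 6 = 6
(not r or p) implies (r and r) = 1 implies 6 = 7
not ((not r or p) implies (r and r)) = not 7 = 0
(not q implies p) implies not ((not r or p) implies (r and r)) = 5 implies 0 = 2

2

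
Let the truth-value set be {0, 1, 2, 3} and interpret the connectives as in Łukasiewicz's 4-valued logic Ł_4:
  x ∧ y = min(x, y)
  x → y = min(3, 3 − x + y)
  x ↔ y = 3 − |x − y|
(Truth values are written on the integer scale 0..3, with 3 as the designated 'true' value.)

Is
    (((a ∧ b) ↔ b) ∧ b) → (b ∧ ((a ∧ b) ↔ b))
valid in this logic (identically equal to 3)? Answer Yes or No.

Yes

a = 0, b = 0 ↦ 3
a = 0, b = 1 ↦ 3
a = 0, b = 2 ↦ 3
a = 0, b = 3 ↦ 3
a = 1, b = 0 ↦ 3
a = 1, b = 1 ↦ 3
a = 1, b = 2 ↦ 3
a = 1, b = 3 ↦ 3
a = 2, b = 0 ↦ 3
a = 2, b = 1 ↦ 3
a = 2, b = 2 ↦ 3
a = 2, b = 3 ↦ 3
a = 3, b = 0 ↦ 3
a = 3, b = 1 ↦ 3
a = 3, b = 2 ↦ 3
a = 3, b = 3 ↦ 3
Every assignment gives a value ≥ 3.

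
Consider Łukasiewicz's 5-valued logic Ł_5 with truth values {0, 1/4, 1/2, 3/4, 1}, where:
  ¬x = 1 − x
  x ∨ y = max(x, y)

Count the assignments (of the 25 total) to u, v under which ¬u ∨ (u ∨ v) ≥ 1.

value 1: 13 assignments (counts)
value 3/4: 9 assignments
value 1/2: 3 assignments
So 13 of the 25 assignments meet the threshold.

13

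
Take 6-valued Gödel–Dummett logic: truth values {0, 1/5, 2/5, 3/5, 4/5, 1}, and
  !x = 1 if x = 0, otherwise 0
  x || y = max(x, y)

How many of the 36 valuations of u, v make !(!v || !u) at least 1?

25

value 1: 25 assignments (counts)
value 0: 11 assignments
So 25 of the 36 assignments meet the threshold.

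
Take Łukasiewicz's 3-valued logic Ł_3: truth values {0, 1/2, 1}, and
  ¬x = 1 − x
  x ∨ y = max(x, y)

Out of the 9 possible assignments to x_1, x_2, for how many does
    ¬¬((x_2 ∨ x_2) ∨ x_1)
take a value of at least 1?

x_1 = 0, x_2 = 0 ↦ 0  <
x_1 = 0, x_2 = 1/2 ↦ 1/2  <
x_1 = 0, x_2 = 1 ↦ 1  ≥
x_1 = 1/2, x_2 = 0 ↦ 1/2  <
x_1 = 1/2, x_2 = 1/2 ↦ 1/2  <
x_1 = 1/2, x_2 = 1 ↦ 1  ≥
x_1 = 1, x_2 = 0 ↦ 1  ≥
x_1 = 1, x_2 = 1/2 ↦ 1  ≥
x_1 = 1, x_2 = 1 ↦ 1  ≥
So 5 of the 9 assignments meet the threshold.

5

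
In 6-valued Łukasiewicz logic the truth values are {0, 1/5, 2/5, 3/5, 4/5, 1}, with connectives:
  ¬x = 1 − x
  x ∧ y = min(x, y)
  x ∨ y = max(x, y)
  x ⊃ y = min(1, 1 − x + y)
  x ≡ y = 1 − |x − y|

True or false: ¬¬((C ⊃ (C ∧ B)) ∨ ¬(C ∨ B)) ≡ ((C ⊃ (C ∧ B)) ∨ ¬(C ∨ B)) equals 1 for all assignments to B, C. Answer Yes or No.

At B = 3/5, C = 4/5, for instance:
C ∧ B = 4/5 ∧ 3/5 = 3/5
C ⊃ (C ∧ B) = 4/5 ⊃ 3/5 = 4/5
C ∨ B = 4/5 ∨ 3/5 = 4/5
¬(C ∨ B) = ¬4/5 = 1/5
(C ⊃ (C ∧ B)) ∨ ¬(C ∨ B) = 4/5 ∨ 1/5 = 4/5
¬((C ⊃ (C ∧ B)) ∨ ¬(C ∨ B)) = ¬4/5 = 1/5
¬¬((C ⊃ (C ∧ B)) ∨ ¬(C ∨ B)) = ¬1/5 = 4/5
¬¬((C ⊃ (C ∧ B)) ∨ ¬(C ∨ B)) ≡ ((C ⊃ (C ∧ B)) ∨ ¬(C ∨ B)) = 4/5 ≡ 4/5 = 1
and checking the remaining 35 assignments likewise gives ≥ 1 in every case.

Yes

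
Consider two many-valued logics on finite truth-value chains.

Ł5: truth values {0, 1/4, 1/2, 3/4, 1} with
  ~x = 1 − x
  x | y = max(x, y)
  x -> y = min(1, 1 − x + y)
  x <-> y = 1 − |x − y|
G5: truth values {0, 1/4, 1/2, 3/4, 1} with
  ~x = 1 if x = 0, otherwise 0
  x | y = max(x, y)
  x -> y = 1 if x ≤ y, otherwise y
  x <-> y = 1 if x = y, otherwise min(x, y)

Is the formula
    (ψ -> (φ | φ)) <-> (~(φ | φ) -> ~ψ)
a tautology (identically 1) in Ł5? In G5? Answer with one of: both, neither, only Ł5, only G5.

only Ł5

In Ł5: every assignment gives 1 — tautology.
In G5: at φ = 1/4, ψ = 1/2 the value is 1/4 — not a tautology.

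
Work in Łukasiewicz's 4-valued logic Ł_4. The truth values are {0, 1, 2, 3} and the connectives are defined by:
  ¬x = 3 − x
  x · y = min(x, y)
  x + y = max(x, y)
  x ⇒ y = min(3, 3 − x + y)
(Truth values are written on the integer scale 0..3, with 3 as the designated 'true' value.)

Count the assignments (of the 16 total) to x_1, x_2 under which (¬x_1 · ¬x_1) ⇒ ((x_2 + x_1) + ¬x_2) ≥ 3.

x_1 = 0, x_2 = 0 ↦ 3  ≥
x_1 = 0, x_2 = 1 ↦ 2  <
x_1 = 0, x_2 = 2 ↦ 2  <
x_1 = 0, x_2 = 3 ↦ 3  ≥
x_1 = 1, x_2 = 0 ↦ 3  ≥
x_1 = 1, x_2 = 1 ↦ 3  ≥
x_1 = 1, x_2 = 2 ↦ 3  ≥
x_1 = 1, x_2 = 3 ↦ 3  ≥
x_1 = 2, x_2 = 0 ↦ 3  ≥
x_1 = 2, x_2 = 1 ↦ 3  ≥
x_1 = 2, x_2 = 2 ↦ 3  ≥
x_1 = 2, x_2 = 3 ↦ 3  ≥
x_1 = 3, x_2 = 0 ↦ 3  ≥
x_1 = 3, x_2 = 1 ↦ 3  ≥
x_1 = 3, x_2 = 2 ↦ 3  ≥
x_1 = 3, x_2 = 3 ↦ 3  ≥
So 14 of the 16 assignments meet the threshold.

14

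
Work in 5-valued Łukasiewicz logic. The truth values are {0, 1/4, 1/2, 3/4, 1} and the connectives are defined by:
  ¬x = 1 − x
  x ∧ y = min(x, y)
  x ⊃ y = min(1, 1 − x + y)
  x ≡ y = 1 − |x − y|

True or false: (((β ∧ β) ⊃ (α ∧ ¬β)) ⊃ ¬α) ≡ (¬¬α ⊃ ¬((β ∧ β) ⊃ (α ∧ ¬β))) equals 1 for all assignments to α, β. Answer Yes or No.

Yes

At α = 0, β = 1/4, for instance:
β ∧ β = 1/4 ∧ 1/4 = 1/4
¬β = ¬1/4 = 3/4
α ∧ ¬β = 0 ∧ 3/4 = 0
(β ∧ β) ⊃ (α ∧ ¬β) = 1/4 ⊃ 0 = 3/4
¬α = ¬0 = 1
((β ∧ β) ⊃ (α ∧ ¬β)) ⊃ ¬α = 3/4 ⊃ 1 = 1
¬¬α = ¬1 = 0
¬((β ∧ β) ⊃ (α ∧ ¬β)) = ¬3/4 = 1/4
¬¬α ⊃ ¬((β ∧ β) ⊃ (α ∧ ¬β)) = 0 ⊃ 1/4 = 1
(((β ∧ β) ⊃ (α ∧ ¬β)) ⊃ ¬α) ≡ (¬¬α ⊃ ¬((β ∧ β) ⊃ (α ∧ ¬β))) = 1 ≡ 1 = 1
and checking the remaining 24 assignments likewise gives ≥ 1 in every case.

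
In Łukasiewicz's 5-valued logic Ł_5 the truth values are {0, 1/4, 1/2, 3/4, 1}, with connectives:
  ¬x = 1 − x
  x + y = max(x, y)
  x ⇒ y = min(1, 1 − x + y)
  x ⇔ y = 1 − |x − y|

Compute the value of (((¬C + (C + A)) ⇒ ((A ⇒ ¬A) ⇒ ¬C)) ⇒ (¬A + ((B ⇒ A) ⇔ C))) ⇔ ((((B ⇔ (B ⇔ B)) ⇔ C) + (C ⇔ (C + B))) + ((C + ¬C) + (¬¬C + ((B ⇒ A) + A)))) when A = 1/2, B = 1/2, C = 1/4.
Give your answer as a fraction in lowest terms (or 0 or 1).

1/2

¬C = ¬1/4 = 3/4
C + A = 1/4 + 1/2 = 1/2
¬C + (C + A) = 3/4 + 1/2 = 3/4
¬A = ¬1/2 = 1/2
A ⇒ ¬A = 1/2 ⇒ 1/2 = 1
¬C = ¬1/4 = 3/4
(A ⇒ ¬A) ⇒ ¬C = 1 ⇒ 3/4 = 3/4
(¬C + (C + A)) ⇒ ((A ⇒ ¬A) ⇒ ¬C) = 3/4 ⇒ 3/4 = 1
¬A = ¬1/2 = 1/2
B ⇒ A = 1/2 ⇒ 1/2 = 1
(B ⇒ A) ⇔ C = 1 ⇔ 1/4 = 1/4
¬A + ((B ⇒ A) ⇔ C) = 1/2 + 1/4 = 1/2
((¬C + (C + A)) ⇒ ((A ⇒ ¬A) ⇒ ¬C)) ⇒ (¬A + ((B ⇒ A) ⇔ C)) = 1 ⇒ 1/2 = 1/2
B ⇔ B = 1/2 ⇔ 1/2 = 1
B ⇔ (B ⇔ B) = 1/2 ⇔ 1 = 1/2
(B ⇔ (B ⇔ B)) ⇔ C = 1/2 ⇔ 1/4 = 3/4
C + B = 1/4 + 1/2 = 1/2
C ⇔ (C + B) = 1/4 ⇔ 1/2 = 3/4
((B ⇔ (B ⇔ B)) ⇔ C) + (C ⇔ (C + B)) = 3/4 + 3/4 = 3/4
¬C = ¬1/4 = 3/4
C + ¬C = 1/4 + 3/4 = 3/4
¬C = ¬1/4 = 3/4
¬¬C = ¬3/4 = 1/4
B ⇒ A = 1/2 ⇒ 1/2 = 1
(B ⇒ A) + A = 1 + 1/2 = 1
¬¬C + ((B ⇒ A) + A) = 1/4 + 1 = 1
(C + ¬C) + (¬¬C + ((B ⇒ A) + A)) = 3/4 + 1 = 1
(((B ⇔ (B ⇔ B)) ⇔ C) + (C ⇔ (C + B))) + ((C + ¬C) + (¬¬C + ((B ⇒ A) + A))) = 3/4 + 1 = 1
(((¬C + (C + A)) ⇒ ((A ⇒ ¬A) ⇒ ¬C)) ⇒ (¬A + ((B ⇒ A) ⇔ C))) ⇔ ((((B ⇔ (B ⇔ B)) ⇔ C) + (C ⇔ (C + B))) + ((C + ¬C) + (¬¬C + ((B ⇒ A) + A)))) = 1/2 ⇔ 1 = 1/2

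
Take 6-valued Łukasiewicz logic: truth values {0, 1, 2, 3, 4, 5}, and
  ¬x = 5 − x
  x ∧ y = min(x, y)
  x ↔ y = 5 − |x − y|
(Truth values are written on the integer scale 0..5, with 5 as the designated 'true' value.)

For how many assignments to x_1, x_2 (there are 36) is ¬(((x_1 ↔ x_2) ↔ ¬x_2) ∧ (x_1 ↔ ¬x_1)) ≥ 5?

value 5: 12 assignments (counts)
value 4: 3 assignments
value 3: 13 assignments
value 2: 5 assignments
value 1: 3 assignments
So 12 of the 36 assignments meet the threshold.

12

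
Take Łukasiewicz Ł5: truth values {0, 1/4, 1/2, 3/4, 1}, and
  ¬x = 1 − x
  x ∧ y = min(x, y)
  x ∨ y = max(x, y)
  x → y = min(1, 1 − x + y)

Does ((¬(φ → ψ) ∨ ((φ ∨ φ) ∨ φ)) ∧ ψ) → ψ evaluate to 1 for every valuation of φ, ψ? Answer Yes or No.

At φ = 0, ψ = 3/4, for instance:
φ → ψ = 0 → 3/4 = 1
¬(φ → ψ) = ¬1 = 0
φ ∨ φ = 0 ∨ 0 = 0
(φ ∨ φ) ∨ φ = 0 ∨ 0 = 0
¬(φ → ψ) ∨ ((φ ∨ φ) ∨ φ) = 0 ∨ 0 = 0
(¬(φ → ψ) ∨ ((φ ∨ φ) ∨ φ)) ∧ ψ = 0 ∧ 3/4 = 0
((¬(φ → ψ) ∨ ((φ ∨ φ) ∨ φ)) ∧ ψ) → ψ = 0 → 3/4 = 1
and checking the remaining 24 assignments likewise gives ≥ 1 in every case.

Yes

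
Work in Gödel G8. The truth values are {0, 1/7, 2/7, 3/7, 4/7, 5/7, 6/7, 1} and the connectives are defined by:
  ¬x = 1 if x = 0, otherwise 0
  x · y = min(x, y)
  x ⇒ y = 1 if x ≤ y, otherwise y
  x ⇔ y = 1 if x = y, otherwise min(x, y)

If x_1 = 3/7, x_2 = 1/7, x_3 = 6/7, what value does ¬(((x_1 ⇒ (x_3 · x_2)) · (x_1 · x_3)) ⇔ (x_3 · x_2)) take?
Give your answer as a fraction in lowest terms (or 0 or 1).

x_3 · x_2 = 6/7 · 1/7 = 1/7
x_1 ⇒ (x_3 · x_2) = 3/7 ⇒ 1/7 = 1/7
x_1 · x_3 = 3/7 · 6/7 = 3/7
(x_1 ⇒ (x_3 · x_2)) · (x_1 · x_3) = 1/7 · 3/7 = 1/7
x_3 · x_2 = 6/7 · 1/7 = 1/7
((x_1 ⇒ (x_3 · x_2)) · (x_1 · x_3)) ⇔ (x_3 · x_2) = 1/7 ⇔ 1/7 = 1
¬(((x_1 ⇒ (x_3 · x_2)) · (x_1 · x_3)) ⇔ (x_3 · x_2)) = ¬1 = 0

0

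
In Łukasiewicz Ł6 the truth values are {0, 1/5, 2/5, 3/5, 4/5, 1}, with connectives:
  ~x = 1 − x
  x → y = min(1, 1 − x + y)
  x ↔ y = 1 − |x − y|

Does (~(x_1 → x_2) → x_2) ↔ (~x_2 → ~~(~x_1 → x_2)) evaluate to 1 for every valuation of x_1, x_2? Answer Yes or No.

No

Counterexample: take x_1 = 0, x_2 = 0.
x_1 → x_2 = 0 → 0 = 1
~(x_1 → x_2) = ~1 = 0
~(x_1 → x_2) → x_2 = 0 → 0 = 1
~x_2 = ~0 = 1
~x_1 = ~0 = 1
~x_1 → x_2 = 1 → 0 = 0
~(~x_1 → x_2) = ~0 = 1
~~(~x_1 → x_2) = ~1 = 0
~x_2 → ~~(~x_1 → x_2) = 1 → 0 = 0
(~(x_1 → x_2) → x_2) ↔ (~x_2 → ~~(~x_1 → x_2)) = 1 ↔ 0 = 0
This gives 0 ≠ 1.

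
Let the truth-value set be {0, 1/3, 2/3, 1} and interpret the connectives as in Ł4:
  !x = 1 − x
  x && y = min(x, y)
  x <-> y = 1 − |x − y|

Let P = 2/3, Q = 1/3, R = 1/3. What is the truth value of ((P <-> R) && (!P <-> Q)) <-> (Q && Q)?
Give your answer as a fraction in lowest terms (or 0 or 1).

2/3

P <-> R = 2/3 <-> 1/3 = 2/3
!P = !2/3 = 1/3
!P <-> Q = 1/3 <-> 1/3 = 1
(P <-> R) && (!P <-> Q) = 2/3 && 1 = 2/3
Q && Q = 1/3 && 1/3 = 1/3
((P <-> R) && (!P <-> Q)) <-> (Q && Q) = 2/3 <-> 1/3 = 2/3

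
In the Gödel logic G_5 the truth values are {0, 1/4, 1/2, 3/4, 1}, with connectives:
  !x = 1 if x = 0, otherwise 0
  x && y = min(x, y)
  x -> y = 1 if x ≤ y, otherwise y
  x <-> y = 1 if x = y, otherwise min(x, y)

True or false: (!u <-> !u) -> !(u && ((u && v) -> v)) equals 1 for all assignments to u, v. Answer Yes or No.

Counterexample: take u = 1/4, v = 0.
!u = !1/4 = 0
!u = !1/4 = 0
!u <-> !u = 0 <-> 0 = 1
u && v = 1/4 && 0 = 0
(u && v) -> v = 0 -> 0 = 1
u && ((u && v) -> v) = 1/4 && 1 = 1/4
!(u && ((u && v) -> v)) = !1/4 = 0
(!u <-> !u) -> !(u && ((u && v) -> v)) = 1 -> 0 = 0
This gives 0 ≠ 1.

No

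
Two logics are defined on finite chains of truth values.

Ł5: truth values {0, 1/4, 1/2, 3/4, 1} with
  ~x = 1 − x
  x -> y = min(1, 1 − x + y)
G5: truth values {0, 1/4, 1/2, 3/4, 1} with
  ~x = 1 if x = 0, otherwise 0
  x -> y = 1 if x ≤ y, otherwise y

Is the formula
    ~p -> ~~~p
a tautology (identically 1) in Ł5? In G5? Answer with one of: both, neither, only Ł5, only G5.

In Ł5: every assignment gives 1 — tautology.
In G5: every assignment gives 1 — tautology.

both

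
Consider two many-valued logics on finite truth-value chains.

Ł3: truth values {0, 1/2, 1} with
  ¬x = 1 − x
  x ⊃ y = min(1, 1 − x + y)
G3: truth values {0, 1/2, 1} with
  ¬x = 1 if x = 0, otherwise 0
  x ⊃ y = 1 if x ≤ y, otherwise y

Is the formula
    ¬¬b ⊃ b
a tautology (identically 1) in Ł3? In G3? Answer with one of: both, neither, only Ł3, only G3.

only Ł3

In Ł3: every assignment gives 1 — tautology.
In G3: at b = 1/2 the value is 1/2 — not a tautology.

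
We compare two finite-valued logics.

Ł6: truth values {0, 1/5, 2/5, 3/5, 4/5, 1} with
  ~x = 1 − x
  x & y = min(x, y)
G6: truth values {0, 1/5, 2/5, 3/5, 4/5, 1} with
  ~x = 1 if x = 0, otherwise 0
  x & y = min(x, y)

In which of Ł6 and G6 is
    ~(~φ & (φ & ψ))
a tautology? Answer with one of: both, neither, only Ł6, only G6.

only G6

In Ł6: at φ = 1/5, ψ = 1/5 the value is 4/5 — not a tautology.
In G6: every assignment gives 1 — tautology.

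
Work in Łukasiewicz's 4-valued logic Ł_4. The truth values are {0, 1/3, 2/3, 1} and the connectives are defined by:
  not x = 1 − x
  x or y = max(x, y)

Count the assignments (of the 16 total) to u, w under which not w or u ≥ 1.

7

u = 0, w = 0 ↦ 1  ≥
u = 0, w = 1/3 ↦ 2/3  <
u = 0, w = 2/3 ↦ 1/3  <
u = 0, w = 1 ↦ 0  <
u = 1/3, w = 0 ↦ 1  ≥
u = 1/3, w = 1/3 ↦ 2/3  <
u = 1/3, w = 2/3 ↦ 1/3  <
u = 1/3, w = 1 ↦ 1/3  <
u = 2/3, w = 0 ↦ 1  ≥
u = 2/3, w = 1/3 ↦ 2/3  <
u = 2/3, w = 2/3 ↦ 2/3  <
u = 2/3, w = 1 ↦ 2/3  <
u = 1, w = 0 ↦ 1  ≥
u = 1, w = 1/3 ↦ 1  ≥
u = 1, w = 2/3 ↦ 1  ≥
u = 1, w = 1 ↦ 1  ≥
So 7 of the 16 assignments meet the threshold.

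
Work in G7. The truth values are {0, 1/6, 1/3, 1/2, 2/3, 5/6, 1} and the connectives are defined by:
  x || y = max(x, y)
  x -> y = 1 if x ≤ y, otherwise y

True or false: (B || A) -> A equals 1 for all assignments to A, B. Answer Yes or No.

No

Counterexample: take A = 0, B = 1/6.
B || A = 1/6 || 0 = 1/6
(B || A) -> A = 1/6 -> 0 = 0
This gives 0 ≠ 1.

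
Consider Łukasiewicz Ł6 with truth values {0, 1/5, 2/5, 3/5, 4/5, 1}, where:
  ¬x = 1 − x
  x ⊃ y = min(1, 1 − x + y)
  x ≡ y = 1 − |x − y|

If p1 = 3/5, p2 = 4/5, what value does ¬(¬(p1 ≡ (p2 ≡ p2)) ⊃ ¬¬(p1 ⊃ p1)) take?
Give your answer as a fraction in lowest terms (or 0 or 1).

0

p2 ≡ p2 = 4/5 ≡ 4/5 = 1
p1 ≡ (p2 ≡ p2) = 3/5 ≡ 1 = 3/5
¬(p1 ≡ (p2 ≡ p2)) = ¬3/5 = 2/5
p1 ⊃ p1 = 3/5 ⊃ 3/5 = 1
¬(p1 ⊃ p1) = ¬1 = 0
¬¬(p1 ⊃ p1) = ¬0 = 1
¬(p1 ≡ (p2 ≡ p2)) ⊃ ¬¬(p1 ⊃ p1) = 2/5 ⊃ 1 = 1
¬(¬(p1 ≡ (p2 ≡ p2)) ⊃ ¬¬(p1 ⊃ p1)) = ¬1 = 0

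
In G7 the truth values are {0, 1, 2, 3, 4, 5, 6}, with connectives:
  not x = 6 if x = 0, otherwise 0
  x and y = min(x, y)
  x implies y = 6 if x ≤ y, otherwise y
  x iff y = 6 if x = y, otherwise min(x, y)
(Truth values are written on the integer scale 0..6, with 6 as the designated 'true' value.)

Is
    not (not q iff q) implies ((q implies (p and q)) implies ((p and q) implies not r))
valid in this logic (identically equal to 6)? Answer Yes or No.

Counterexample: take p = 1, q = 1, r = 1.
not q = not 1 = 0
not q iff q = 0 iff 1 = 0
not (not q iff q) = not 0 = 6
p and q = 1 and 1 = 1
q implies (p and q) = 1 implies 1 = 6
p and q = 1 and 1 = 1
not r = not 1 = 0
(p and q) implies not r = 1 implies 0 = 0
(q implies (p and q)) implies ((p and q) implies not r) = 6 implies 0 = 0
not (not q iff q) implies ((q implies (p and q)) implies ((p and q) implies not r)) = 6 implies 0 = 0
This gives 0 ≠ 6.

No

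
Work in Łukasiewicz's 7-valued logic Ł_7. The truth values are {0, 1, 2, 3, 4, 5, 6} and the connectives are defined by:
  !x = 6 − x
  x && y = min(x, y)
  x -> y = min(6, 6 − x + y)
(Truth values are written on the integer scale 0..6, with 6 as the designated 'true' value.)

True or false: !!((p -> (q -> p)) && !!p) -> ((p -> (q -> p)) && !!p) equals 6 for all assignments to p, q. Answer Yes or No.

At p = 3, q = 5, for instance:
q -> p = 5 -> 3 = 4
p -> (q -> p) = 3 -> 4 = 6
!p = !3 = 3
!!p = !3 = 3
(p -> (q -> p)) && !!p = 6 && 3 = 3
!((p -> (q -> p)) && !!p) = !3 = 3
!!((p -> (q -> p)) && !!p) = !3 = 3
!!((p -> (q -> p)) && !!p) -> ((p -> (q -> p)) && !!p) = 3 -> 3 = 6
and checking the remaining 48 assignments likewise gives ≥ 6 in every case.

Yes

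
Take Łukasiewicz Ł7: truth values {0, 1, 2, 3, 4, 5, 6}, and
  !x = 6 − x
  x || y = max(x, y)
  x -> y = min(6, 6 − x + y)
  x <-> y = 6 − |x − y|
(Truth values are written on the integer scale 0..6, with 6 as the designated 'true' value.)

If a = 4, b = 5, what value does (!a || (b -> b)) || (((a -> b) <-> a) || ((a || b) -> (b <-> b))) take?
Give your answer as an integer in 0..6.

!a = !4 = 2
b -> b = 5 -> 5 = 6
!a || (b -> b) = 2 || 6 = 6
a -> b = 4 -> 5 = 6
(a -> b) <-> a = 6 <-> 4 = 4
a || b = 4 || 5 = 5
b <-> b = 5 <-> 5 = 6
(a || b) -> (b <-> b) = 5 -> 6 = 6
((a -> b) <-> a) || ((a || b) -> (b <-> b)) = 4 || 6 = 6
(!a || (b -> b)) || (((a -> b) <-> a) || ((a || b) -> (b <-> b))) = 6 || 6 = 6

6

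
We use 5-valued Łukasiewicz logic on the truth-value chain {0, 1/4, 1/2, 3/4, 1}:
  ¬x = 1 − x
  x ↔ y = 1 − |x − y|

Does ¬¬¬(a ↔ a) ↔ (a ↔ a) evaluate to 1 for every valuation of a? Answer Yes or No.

Counterexample: take a = 0.
a ↔ a = 0 ↔ 0 = 1
¬(a ↔ a) = ¬1 = 0
¬¬(a ↔ a) = ¬0 = 1
¬¬¬(a ↔ a) = ¬1 = 0
a ↔ a = 0 ↔ 0 = 1
¬¬¬(a ↔ a) ↔ (a ↔ a) = 0 ↔ 1 = 0
This gives 0 ≠ 1.

No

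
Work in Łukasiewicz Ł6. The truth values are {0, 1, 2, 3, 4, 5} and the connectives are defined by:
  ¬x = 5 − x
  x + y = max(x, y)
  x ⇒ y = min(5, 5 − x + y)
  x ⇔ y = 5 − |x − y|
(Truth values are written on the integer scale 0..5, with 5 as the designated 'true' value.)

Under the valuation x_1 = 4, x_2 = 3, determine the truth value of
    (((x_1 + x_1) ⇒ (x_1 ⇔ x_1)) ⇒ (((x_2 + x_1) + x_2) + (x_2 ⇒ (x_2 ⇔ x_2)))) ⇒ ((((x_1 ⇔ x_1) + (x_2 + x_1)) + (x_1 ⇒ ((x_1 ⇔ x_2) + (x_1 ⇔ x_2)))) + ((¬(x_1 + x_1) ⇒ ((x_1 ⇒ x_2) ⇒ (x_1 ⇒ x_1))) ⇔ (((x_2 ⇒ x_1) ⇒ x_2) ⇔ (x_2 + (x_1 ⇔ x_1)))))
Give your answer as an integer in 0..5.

x_1 + x_1 = 4 + 4 = 4
x_1 ⇔ x_1 = 4 ⇔ 4 = 5
(x_1 + x_1) ⇒ (x_1 ⇔ x_1) = 4 ⇒ 5 = 5
x_2 + x_1 = 3 + 4 = 4
(x_2 + x_1) + x_2 = 4 + 3 = 4
x_2 ⇔ x_2 = 3 ⇔ 3 = 5
x_2 ⇒ (x_2 ⇔ x_2) = 3 ⇒ 5 = 5
((x_2 + x_1) + x_2) + (x_2 ⇒ (x_2 ⇔ x_2)) = 4 + 5 = 5
((x_1 + x_1) ⇒ (x_1 ⇔ x_1)) ⇒ (((x_2 + x_1) + x_2) + (x_2 ⇒ (x_2 ⇔ x_2))) = 5 ⇒ 5 = 5
x_1 ⇔ x_1 = 4 ⇔ 4 = 5
x_2 + x_1 = 3 + 4 = 4
(x_1 ⇔ x_1) + (x_2 + x_1) = 5 + 4 = 5
x_1 ⇔ x_2 = 4 ⇔ 3 = 4
x_1 ⇔ x_2 = 4 ⇔ 3 = 4
(x_1 ⇔ x_2) + (x_1 ⇔ x_2) = 4 + 4 = 4
x_1 ⇒ ((x_1 ⇔ x_2) + (x_1 ⇔ x_2)) = 4 ⇒ 4 = 5
((x_1 ⇔ x_1) + (x_2 + x_1)) + (x_1 ⇒ ((x_1 ⇔ x_2) + (x_1 ⇔ x_2))) = 5 + 5 = 5
x_1 + x_1 = 4 + 4 = 4
¬(x_1 + x_1) = ¬4 = 1
x_1 ⇒ x_2 = 4 ⇒ 3 = 4
x_1 ⇒ x_1 = 4 ⇒ 4 = 5
(x_1 ⇒ x_2) ⇒ (x_1 ⇒ x_1) = 4 ⇒ 5 = 5
¬(x_1 + x_1) ⇒ ((x_1 ⇒ x_2) ⇒ (x_1 ⇒ x_1)) = 1 ⇒ 5 = 5
x_2 ⇒ x_1 = 3 ⇒ 4 = 5
(x_2 ⇒ x_1) ⇒ x_2 = 5 ⇒ 3 = 3
x_1 ⇔ x_1 = 4 ⇔ 4 = 5
x_2 + (x_1 ⇔ x_1) = 3 + 5 = 5
((x_2 ⇒ x_1) ⇒ x_2) ⇔ (x_2 + (x_1 ⇔ x_1)) = 3 ⇔ 5 = 3
(¬(x_1 + x_1) ⇒ ((x_1 ⇒ x_2) ⇒ (x_1 ⇒ x_1))) ⇔ (((x_2 ⇒ x_1) ⇒ x_2) ⇔ (x_2 + (x_1 ⇔ x_1))) = 5 ⇔ 3 = 3
(((x_1 ⇔ x_1) + (x_2 + x_1)) + (x_1 ⇒ ((x_1 ⇔ x_2) + (x_1 ⇔ x_2)))) + ((¬(x_1 + x_1) ⇒ ((x_1 ⇒ x_2) ⇒ (x_1 ⇒ x_1))) ⇔ (((x_2 ⇒ x_1) ⇒ x_2) ⇔ (x_2 + (x_1 ⇔ x_1)))) = 5 + 3 = 5
(((x_1 + x_1) ⇒ (x_1 ⇔ x_1)) ⇒ (((x_2 + x_1) + x_2) + (x_2 ⇒ (x_2 ⇔ x_2)))) ⇒ ((((x_1 ⇔ x_1) + (x_2 + x_1)) + (x_1 ⇒ ((x_1 ⇔ x_2) + (x_1 ⇔ x_2)))) + ((¬(x_1 + x_1) ⇒ ((x_1 ⇒ x_2) ⇒ (x_1 ⇒ x_1))) ⇔ (((x_2 ⇒ x_1) ⇒ x_2) ⇔ (x_2 + (x_1 ⇔ x_1))))) = 5 ⇒ 5 = 5

5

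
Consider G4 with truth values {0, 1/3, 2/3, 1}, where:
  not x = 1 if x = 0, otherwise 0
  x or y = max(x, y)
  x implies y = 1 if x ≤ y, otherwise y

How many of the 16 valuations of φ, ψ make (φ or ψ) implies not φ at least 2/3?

φ = 0, ψ = 0 ↦ 1  ≥
φ = 0, ψ = 1/3 ↦ 1  ≥
φ = 0, ψ = 2/3 ↦ 1  ≥
φ = 0, ψ = 1 ↦ 1  ≥
φ = 1/3, ψ = 0 ↦ 0  <
φ = 1/3, ψ = 1/3 ↦ 0  <
φ = 1/3, ψ = 2/3 ↦ 0  <
φ = 1/3, ψ = 1 ↦ 0  <
φ = 2/3, ψ = 0 ↦ 0  <
φ = 2/3, ψ = 1/3 ↦ 0  <
φ = 2/3, ψ = 2/3 ↦ 0  <
φ = 2/3, ψ = 1 ↦ 0  <
φ = 1, ψ = 0 ↦ 0  <
φ = 1, ψ = 1/3 ↦ 0  <
φ = 1, ψ = 2/3 ↦ 0  <
φ = 1, ψ = 1 ↦ 0  <
So 4 of the 16 assignments meet the threshold.

4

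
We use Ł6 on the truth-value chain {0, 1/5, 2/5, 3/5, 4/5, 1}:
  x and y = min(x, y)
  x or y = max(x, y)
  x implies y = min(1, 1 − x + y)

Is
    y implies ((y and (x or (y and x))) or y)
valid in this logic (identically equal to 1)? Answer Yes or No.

Yes

At x = 3/5, y = 1, for instance:
y and x = 1 and 3/5 = 3/5
x or (y and x) = 3/5 or 3/5 = 3/5
y and (x or (y and x)) = 1 and 3/5 = 3/5
(y and (x or (y and x))) or y = 3/5 or 1 = 1
y implies ((y and (x or (y and x))) or y) = 1 implies 1 = 1
and checking the remaining 35 assignments likewise gives ≥ 1 in every case.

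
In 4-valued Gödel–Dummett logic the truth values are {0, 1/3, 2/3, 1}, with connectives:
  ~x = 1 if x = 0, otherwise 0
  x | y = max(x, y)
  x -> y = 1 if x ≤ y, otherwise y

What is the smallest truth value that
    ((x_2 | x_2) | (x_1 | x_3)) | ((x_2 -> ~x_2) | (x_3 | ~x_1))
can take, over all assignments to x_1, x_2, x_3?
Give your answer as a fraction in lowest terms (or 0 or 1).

1/3

Take x_1 = 1/3, x_2 = 1/3, x_3 = 0:
x_2 | x_2 = 1/3 | 1/3 = 1/3
x_1 | x_3 = 1/3 | 0 = 1/3
(x_2 | x_2) | (x_1 | x_3) = 1/3 | 1/3 = 1/3
~x_2 = ~1/3 = 0
x_2 -> ~x_2 = 1/3 -> 0 = 0
~x_1 = ~1/3 = 0
x_3 | ~x_1 = 0 | 0 = 0
(x_2 -> ~x_2) | (x_3 | ~x_1) = 0 | 0 = 0
((x_2 | x_2) | (x_1 | x_3)) | ((x_2 -> ~x_2) | (x_3 | ~x_1)) = 1/3 | 0 = 1/3
No assignment yields a value below 1/3, so this is the minimum.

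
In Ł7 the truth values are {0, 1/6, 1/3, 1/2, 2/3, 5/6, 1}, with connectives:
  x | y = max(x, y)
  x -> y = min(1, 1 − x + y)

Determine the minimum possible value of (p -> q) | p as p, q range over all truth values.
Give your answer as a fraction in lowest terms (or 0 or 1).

1/2

Take p = 1/2, q = 0:
p -> q = 1/2 -> 0 = 1/2
(p -> q) | p = 1/2 | 1/2 = 1/2
No assignment yields a value below 1/2, so this is the minimum.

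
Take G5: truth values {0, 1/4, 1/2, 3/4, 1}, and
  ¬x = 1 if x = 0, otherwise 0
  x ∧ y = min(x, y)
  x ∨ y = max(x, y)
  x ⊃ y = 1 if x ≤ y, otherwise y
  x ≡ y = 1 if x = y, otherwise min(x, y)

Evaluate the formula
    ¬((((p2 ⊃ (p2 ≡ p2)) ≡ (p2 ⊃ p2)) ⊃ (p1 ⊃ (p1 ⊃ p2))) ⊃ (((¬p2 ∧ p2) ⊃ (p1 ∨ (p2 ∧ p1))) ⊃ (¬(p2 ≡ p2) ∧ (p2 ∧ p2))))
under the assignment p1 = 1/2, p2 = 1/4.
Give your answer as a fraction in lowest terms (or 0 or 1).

1

p2 ≡ p2 = 1/4 ≡ 1/4 = 1
p2 ⊃ (p2 ≡ p2) = 1/4 ⊃ 1 = 1
p2 ⊃ p2 = 1/4 ⊃ 1/4 = 1
(p2 ⊃ (p2 ≡ p2)) ≡ (p2 ⊃ p2) = 1 ≡ 1 = 1
p1 ⊃ p2 = 1/2 ⊃ 1/4 = 1/4
p1 ⊃ (p1 ⊃ p2) = 1/2 ⊃ 1/4 = 1/4
((p2 ⊃ (p2 ≡ p2)) ≡ (p2 ⊃ p2)) ⊃ (p1 ⊃ (p1 ⊃ p2)) = 1 ⊃ 1/4 = 1/4
¬p2 = ¬1/4 = 0
¬p2 ∧ p2 = 0 ∧ 1/4 = 0
p2 ∧ p1 = 1/4 ∧ 1/2 = 1/4
p1 ∨ (p2 ∧ p1) = 1/2 ∨ 1/4 = 1/2
(¬p2 ∧ p2) ⊃ (p1 ∨ (p2 ∧ p1)) = 0 ⊃ 1/2 = 1
p2 ≡ p2 = 1/4 ≡ 1/4 = 1
¬(p2 ≡ p2) = ¬1 = 0
p2 ∧ p2 = 1/4 ∧ 1/4 = 1/4
¬(p2 ≡ p2) ∧ (p2 ∧ p2) = 0 ∧ 1/4 = 0
((¬p2 ∧ p2) ⊃ (p1 ∨ (p2 ∧ p1))) ⊃ (¬(p2 ≡ p2) ∧ (p2 ∧ p2)) = 1 ⊃ 0 = 0
(((p2 ⊃ (p2 ≡ p2)) ≡ (p2 ⊃ p2)) ⊃ (p1 ⊃ (p1 ⊃ p2))) ⊃ (((¬p2 ∧ p2) ⊃ (p1 ∨ (p2 ∧ p1))) ⊃ (¬(p2 ≡ p2) ∧ (p2 ∧ p2))) = 1/4 ⊃ 0 = 0
¬((((p2 ⊃ (p2 ≡ p2)) ≡ (p2 ⊃ p2)) ⊃ (p1 ⊃ (p1 ⊃ p2))) ⊃ (((¬p2 ∧ p2) ⊃ (p1 ∨ (p2 ∧ p1))) ⊃ (¬(p2 ≡ p2) ∧ (p2 ∧ p2)))) = ¬0 = 1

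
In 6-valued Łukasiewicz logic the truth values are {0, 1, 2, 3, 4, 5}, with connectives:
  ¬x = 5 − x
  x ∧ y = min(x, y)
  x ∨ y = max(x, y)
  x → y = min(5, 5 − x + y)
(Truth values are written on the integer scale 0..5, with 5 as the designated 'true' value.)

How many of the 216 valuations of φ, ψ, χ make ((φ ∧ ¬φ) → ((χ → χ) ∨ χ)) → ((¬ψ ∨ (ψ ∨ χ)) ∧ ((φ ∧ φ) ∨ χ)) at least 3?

value 5: 46 assignments (counts)
value 4: 58 assignments (counts)
value 3: 58 assignments (counts)
value 2: 30 assignments
value 1: 18 assignments
value 0: 6 assignments
So 162 of the 216 assignments meet the threshold.

162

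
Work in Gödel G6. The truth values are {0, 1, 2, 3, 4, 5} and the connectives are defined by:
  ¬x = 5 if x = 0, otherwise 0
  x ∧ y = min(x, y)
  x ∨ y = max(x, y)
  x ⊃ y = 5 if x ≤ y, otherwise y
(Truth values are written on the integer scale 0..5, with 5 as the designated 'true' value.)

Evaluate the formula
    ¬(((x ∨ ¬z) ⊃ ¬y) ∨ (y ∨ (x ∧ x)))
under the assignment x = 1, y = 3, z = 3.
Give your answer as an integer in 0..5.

0

¬z = ¬3 = 0
x ∨ ¬z = 1 ∨ 0 = 1
¬y = ¬3 = 0
(x ∨ ¬z) ⊃ ¬y = 1 ⊃ 0 = 0
x ∧ x = 1 ∧ 1 = 1
y ∨ (x ∧ x) = 3 ∨ 1 = 3
((x ∨ ¬z) ⊃ ¬y) ∨ (y ∨ (x ∧ x)) = 0 ∨ 3 = 3
¬(((x ∨ ¬z) ⊃ ¬y) ∨ (y ∨ (x ∧ x))) = ¬3 = 0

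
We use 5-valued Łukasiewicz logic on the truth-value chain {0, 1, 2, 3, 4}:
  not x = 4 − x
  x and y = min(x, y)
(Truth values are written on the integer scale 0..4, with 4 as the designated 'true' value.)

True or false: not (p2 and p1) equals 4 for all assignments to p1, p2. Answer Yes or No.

Counterexample: take p1 = 1, p2 = 1.
p2 and p1 = 1 and 1 = 1
not (p2 and p1) = not 1 = 3
This gives 3 ≠ 4.

No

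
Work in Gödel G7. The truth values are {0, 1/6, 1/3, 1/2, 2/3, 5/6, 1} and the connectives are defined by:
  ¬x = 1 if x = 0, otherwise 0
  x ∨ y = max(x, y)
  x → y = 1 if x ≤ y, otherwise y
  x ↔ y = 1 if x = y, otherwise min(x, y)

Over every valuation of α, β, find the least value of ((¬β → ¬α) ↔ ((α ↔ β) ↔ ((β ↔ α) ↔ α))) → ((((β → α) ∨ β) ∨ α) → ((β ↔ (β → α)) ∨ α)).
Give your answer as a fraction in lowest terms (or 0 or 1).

1/3

Take α = 1/3, β = 1/6:
¬β = ¬1/6 = 0
¬α = ¬1/3 = 0
¬β → ¬α = 0 → 0 = 1
α ↔ β = 1/3 ↔ 1/6 = 1/6
β ↔ α = 1/6 ↔ 1/3 = 1/6
(β ↔ α) ↔ α = 1/6 ↔ 1/3 = 1/6
(α ↔ β) ↔ ((β ↔ α) ↔ α) = 1/6 ↔ 1/6 = 1
(¬β → ¬α) ↔ ((α ↔ β) ↔ ((β ↔ α) ↔ α)) = 1 ↔ 1 = 1
β → α = 1/6 → 1/3 = 1
(β → α) ∨ β = 1 ∨ 1/6 = 1
((β → α) ∨ β) ∨ α = 1 ∨ 1/3 = 1
β → α = 1/6 → 1/3 = 1
β ↔ (β → α) = 1/6 ↔ 1 = 1/6
(β ↔ (β → α)) ∨ α = 1/6 ∨ 1/3 = 1/3
(((β → α) ∨ β) ∨ α) → ((β ↔ (β → α)) ∨ α) = 1 → 1/3 = 1/3
((¬β → ¬α) ↔ ((α ↔ β) ↔ ((β ↔ α) ↔ α))) → ((((β → α) ∨ β) ∨ α) → ((β ↔ (β → α)) ∨ α)) = 1 → 1/3 = 1/3
No assignment yields a value below 1/3, so this is the minimum.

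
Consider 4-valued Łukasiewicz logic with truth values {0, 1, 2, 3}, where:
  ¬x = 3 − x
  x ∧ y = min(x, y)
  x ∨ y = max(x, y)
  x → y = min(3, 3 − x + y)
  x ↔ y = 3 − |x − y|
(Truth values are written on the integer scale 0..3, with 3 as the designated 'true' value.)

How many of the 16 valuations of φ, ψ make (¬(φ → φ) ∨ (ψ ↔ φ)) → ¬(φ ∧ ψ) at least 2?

14

φ = 0, ψ = 0 ↦ 3  ≥
φ = 0, ψ = 1 ↦ 3  ≥
φ = 0, ψ = 2 ↦ 3  ≥
φ = 0, ψ = 3 ↦ 3  ≥
φ = 1, ψ = 0 ↦ 3  ≥
φ = 1, ψ = 1 ↦ 2  ≥
φ = 1, ψ = 2 ↦ 3  ≥
φ = 1, ψ = 3 ↦ 3  ≥
φ = 2, ψ = 0 ↦ 3  ≥
φ = 2, ψ = 1 ↦ 3  ≥
φ = 2, ψ = 2 ↦ 1  <
φ = 2, ψ = 3 ↦ 2  ≥
φ = 3, ψ = 0 ↦ 3  ≥
φ = 3, ψ = 1 ↦ 3  ≥
φ = 3, ψ = 2 ↦ 2  ≥
φ = 3, ψ = 3 ↦ 0  <
So 14 of the 16 assignments meet the threshold.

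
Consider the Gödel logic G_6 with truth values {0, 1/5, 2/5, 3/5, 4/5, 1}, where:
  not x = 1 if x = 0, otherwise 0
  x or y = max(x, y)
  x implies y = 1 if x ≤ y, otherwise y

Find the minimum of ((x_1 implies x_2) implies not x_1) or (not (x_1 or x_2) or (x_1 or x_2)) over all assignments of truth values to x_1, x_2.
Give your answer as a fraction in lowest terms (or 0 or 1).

Take x_1 = 1/5, x_2 = 1/5:
x_1 implies x_2 = 1/5 implies 1/5 = 1
not x_1 = not 1/5 = 0
(x_1 implies x_2) implies not x_1 = 1 implies 0 = 0
x_1 or x_2 = 1/5 or 1/5 = 1/5
not (x_1 or x_2) = not 1/5 = 0
x_1 or x_2 = 1/5 or 1/5 = 1/5
not (x_1 or x_2) or (x_1 or x_2) = 0 or 1/5 = 1/5
((x_1 implies x_2) implies not x_1) or (not (x_1 or x_2) or (x_1 or x_2)) = 0 or 1/5 = 1/5
No assignment yields a value below 1/5, so this is the minimum.

1/5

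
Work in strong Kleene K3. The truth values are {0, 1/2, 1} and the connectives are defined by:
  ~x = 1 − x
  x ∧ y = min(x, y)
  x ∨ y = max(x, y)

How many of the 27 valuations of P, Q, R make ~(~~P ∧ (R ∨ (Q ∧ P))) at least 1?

11

value 1: 11 assignments (counts)
value 1/2: 11 assignments
value 0: 5 assignments
So 11 of the 27 assignments meet the threshold.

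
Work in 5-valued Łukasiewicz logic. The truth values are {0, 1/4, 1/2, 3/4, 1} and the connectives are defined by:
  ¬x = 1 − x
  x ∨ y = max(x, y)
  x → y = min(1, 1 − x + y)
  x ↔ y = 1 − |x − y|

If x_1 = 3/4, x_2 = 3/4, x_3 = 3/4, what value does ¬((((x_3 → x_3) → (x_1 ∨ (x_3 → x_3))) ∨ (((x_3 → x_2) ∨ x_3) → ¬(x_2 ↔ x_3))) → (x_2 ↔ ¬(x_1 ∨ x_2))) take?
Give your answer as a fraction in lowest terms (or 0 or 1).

1/2

x_3 → x_3 = 3/4 → 3/4 = 1
x_3 → x_3 = 3/4 → 3/4 = 1
x_1 ∨ (x_3 → x_3) = 3/4 ∨ 1 = 1
(x_3 → x_3) → (x_1 ∨ (x_3 → x_3)) = 1 → 1 = 1
x_3 → x_2 = 3/4 → 3/4 = 1
(x_3 → x_2) ∨ x_3 = 1 ∨ 3/4 = 1
x_2 ↔ x_3 = 3/4 ↔ 3/4 = 1
¬(x_2 ↔ x_3) = ¬1 = 0
((x_3 → x_2) ∨ x_3) → ¬(x_2 ↔ x_3) = 1 → 0 = 0
((x_3 → x_3) → (x_1 ∨ (x_3 → x_3))) ∨ (((x_3 → x_2) ∨ x_3) → ¬(x_2 ↔ x_3)) = 1 ∨ 0 = 1
x_1 ∨ x_2 = 3/4 ∨ 3/4 = 3/4
¬(x_1 ∨ x_2) = ¬3/4 = 1/4
x_2 ↔ ¬(x_1 ∨ x_2) = 3/4 ↔ 1/4 = 1/2
(((x_3 → x_3) → (x_1 ∨ (x_3 → x_3))) ∨ (((x_3 → x_2) ∨ x_3) → ¬(x_2 ↔ x_3))) → (x_2 ↔ ¬(x_1 ∨ x_2)) = 1 → 1/2 = 1/2
¬((((x_3 → x_3) → (x_1 ∨ (x_3 → x_3))) ∨ (((x_3 → x_2) ∨ x_3) → ¬(x_2 ↔ x_3))) → (x_2 ↔ ¬(x_1 ∨ x_2))) = ¬1/2 = 1/2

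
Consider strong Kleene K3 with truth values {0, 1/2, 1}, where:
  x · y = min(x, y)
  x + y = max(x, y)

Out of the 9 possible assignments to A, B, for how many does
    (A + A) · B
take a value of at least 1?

A = 0, B = 0 ↦ 0  <
A = 0, B = 1/2 ↦ 0  <
A = 0, B = 1 ↦ 0  <
A = 1/2, B = 0 ↦ 0  <
A = 1/2, B = 1/2 ↦ 1/2  <
A = 1/2, B = 1 ↦ 1/2  <
A = 1, B = 0 ↦ 0  <
A = 1, B = 1/2 ↦ 1/2  <
A = 1, B = 1 ↦ 1  ≥
So 1 of the 9 assignments meets the threshold.

1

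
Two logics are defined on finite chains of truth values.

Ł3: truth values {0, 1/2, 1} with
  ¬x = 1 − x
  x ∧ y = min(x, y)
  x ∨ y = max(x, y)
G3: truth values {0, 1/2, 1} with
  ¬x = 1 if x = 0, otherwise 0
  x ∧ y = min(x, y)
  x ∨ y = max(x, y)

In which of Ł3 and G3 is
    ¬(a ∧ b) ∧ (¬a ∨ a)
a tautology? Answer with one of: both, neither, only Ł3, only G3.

In Ł3: at a = 1/2, b = 0 the value is 1/2 — not a tautology.
In G3: at a = 1/2, b = 0 the value is 1/2 — not a tautology.

neither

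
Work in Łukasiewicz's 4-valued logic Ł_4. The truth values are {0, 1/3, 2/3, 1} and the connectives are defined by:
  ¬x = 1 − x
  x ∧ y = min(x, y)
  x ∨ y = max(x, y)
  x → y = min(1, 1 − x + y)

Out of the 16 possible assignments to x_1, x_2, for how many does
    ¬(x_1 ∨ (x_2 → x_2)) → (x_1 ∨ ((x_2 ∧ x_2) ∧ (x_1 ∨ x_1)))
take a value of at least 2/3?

16

x_1 = 0, x_2 = 0 ↦ 1  ≥
x_1 = 0, x_2 = 1/3 ↦ 1  ≥
x_1 = 0, x_2 = 2/3 ↦ 1  ≥
x_1 = 0, x_2 = 1 ↦ 1  ≥
x_1 = 1/3, x_2 = 0 ↦ 1  ≥
x_1 = 1/3, x_2 = 1/3 ↦ 1  ≥
x_1 = 1/3, x_2 = 2/3 ↦ 1  ≥
x_1 = 1/3, x_2 = 1 ↦ 1  ≥
x_1 = 2/3, x_2 = 0 ↦ 1  ≥
x_1 = 2/3, x_2 = 1/3 ↦ 1  ≥
x_1 = 2/3, x_2 = 2/3 ↦ 1  ≥
x_1 = 2/3, x_2 = 1 ↦ 1  ≥
x_1 = 1, x_2 = 0 ↦ 1  ≥
x_1 = 1, x_2 = 1/3 ↦ 1  ≥
x_1 = 1, x_2 = 2/3 ↦ 1  ≥
x_1 = 1, x_2 = 1 ↦ 1  ≥
So 16 of the 16 assignments meet the threshold.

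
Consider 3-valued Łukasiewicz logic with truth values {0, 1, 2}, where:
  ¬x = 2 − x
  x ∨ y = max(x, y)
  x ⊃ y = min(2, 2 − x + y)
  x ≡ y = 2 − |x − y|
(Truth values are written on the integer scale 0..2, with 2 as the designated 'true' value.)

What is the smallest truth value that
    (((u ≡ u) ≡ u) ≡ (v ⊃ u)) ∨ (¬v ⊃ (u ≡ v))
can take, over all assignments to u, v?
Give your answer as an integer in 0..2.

Take u = 1, v = 0:
u ≡ u = 1 ≡ 1 = 2
(u ≡ u) ≡ u = 2 ≡ 1 = 1
v ⊃ u = 0 ⊃ 1 = 2
((u ≡ u) ≡ u) ≡ (v ⊃ u) = 1 ≡ 2 = 1
¬v = ¬0 = 2
u ≡ v = 1 ≡ 0 = 1
¬v ⊃ (u ≡ v) = 2 ⊃ 1 = 1
(((u ≡ u) ≡ u) ≡ (v ⊃ u)) ∨ (¬v ⊃ (u ≡ v)) = 1 ∨ 1 = 1
No assignment yields a value below 1, so this is the minimum.

1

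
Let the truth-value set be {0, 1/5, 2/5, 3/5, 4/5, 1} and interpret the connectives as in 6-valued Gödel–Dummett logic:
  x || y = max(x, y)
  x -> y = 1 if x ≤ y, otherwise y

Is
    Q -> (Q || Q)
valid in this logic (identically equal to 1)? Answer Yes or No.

Yes

Q = 0 ↦ 1
Q = 1/5 ↦ 1
Q = 2/5 ↦ 1
Q = 3/5 ↦ 1
Q = 4/5 ↦ 1
Q = 1 ↦ 1
Every assignment gives a value ≥ 1.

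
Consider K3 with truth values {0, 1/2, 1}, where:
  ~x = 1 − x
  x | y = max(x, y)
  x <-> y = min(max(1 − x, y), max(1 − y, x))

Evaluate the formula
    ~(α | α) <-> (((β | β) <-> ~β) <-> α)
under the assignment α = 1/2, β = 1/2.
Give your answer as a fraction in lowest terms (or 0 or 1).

1/2

α | α = 1/2 | 1/2 = 1/2
~(α | α) = ~1/2 = 1/2
β | β = 1/2 | 1/2 = 1/2
~β = ~1/2 = 1/2
(β | β) <-> ~β = 1/2 <-> 1/2 = 1/2
((β | β) <-> ~β) <-> α = 1/2 <-> 1/2 = 1/2
~(α | α) <-> (((β | β) <-> ~β) <-> α) = 1/2 <-> 1/2 = 1/2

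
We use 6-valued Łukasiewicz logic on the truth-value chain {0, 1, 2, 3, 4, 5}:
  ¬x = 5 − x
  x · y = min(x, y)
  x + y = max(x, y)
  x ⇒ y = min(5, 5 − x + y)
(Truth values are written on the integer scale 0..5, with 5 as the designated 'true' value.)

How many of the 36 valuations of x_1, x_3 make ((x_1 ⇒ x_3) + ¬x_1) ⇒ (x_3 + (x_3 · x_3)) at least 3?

27

value 5: 11 assignments (counts)
value 4: 9 assignments (counts)
value 3: 7 assignments (counts)
value 2: 5 assignments
value 1: 3 assignments
value 0: 1 assignment
So 27 of the 36 assignments meet the threshold.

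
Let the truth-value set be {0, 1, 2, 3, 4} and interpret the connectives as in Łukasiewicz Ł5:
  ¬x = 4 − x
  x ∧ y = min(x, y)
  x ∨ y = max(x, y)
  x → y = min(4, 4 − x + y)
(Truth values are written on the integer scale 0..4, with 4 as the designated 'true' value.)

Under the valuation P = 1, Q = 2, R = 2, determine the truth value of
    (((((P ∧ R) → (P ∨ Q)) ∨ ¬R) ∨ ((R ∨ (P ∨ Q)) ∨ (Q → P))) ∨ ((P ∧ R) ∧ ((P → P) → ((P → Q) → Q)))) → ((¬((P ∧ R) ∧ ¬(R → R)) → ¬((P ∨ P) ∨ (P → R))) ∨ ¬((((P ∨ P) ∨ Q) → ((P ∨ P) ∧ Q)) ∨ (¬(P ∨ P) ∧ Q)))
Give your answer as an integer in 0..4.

P ∧ R = 1 ∧ 2 = 1
P ∨ Q = 1 ∨ 2 = 2
(P ∧ R) → (P ∨ Q) = 1 → 2 = 4
¬R = ¬2 = 2
((P ∧ R) → (P ∨ Q)) ∨ ¬R = 4 ∨ 2 = 4
P ∨ Q = 1 ∨ 2 = 2
R ∨ (P ∨ Q) = 2 ∨ 2 = 2
Q → P = 2 → 1 = 3
(R ∨ (P ∨ Q)) ∨ (Q → P) = 2 ∨ 3 = 3
(((P ∧ R) → (P ∨ Q)) ∨ ¬R) ∨ ((R ∨ (P ∨ Q)) ∨ (Q → P)) = 4 ∨ 3 = 4
P ∧ R = 1 ∧ 2 = 1
P → P = 1 → 1 = 4
P → Q = 1 → 2 = 4
(P → Q) → Q = 4 → 2 = 2
(P → P) → ((P → Q) → Q) = 4 → 2 = 2
(P ∧ R) ∧ ((P → P) → ((P → Q) → Q)) = 1 ∧ 2 = 1
((((P ∧ R) → (P ∨ Q)) ∨ ¬R) ∨ ((R ∨ (P ∨ Q)) ∨ (Q → P))) ∨ ((P ∧ R) ∧ ((P → P) → ((P → Q) → Q))) = 4 ∨ 1 = 4
P ∧ R = 1 ∧ 2 = 1
R → R = 2 → 2 = 4
¬(R → R) = ¬4 = 0
(P ∧ R) ∧ ¬(R → R) = 1 ∧ 0 = 0
¬((P ∧ R) ∧ ¬(R → R)) = ¬0 = 4
P ∨ P = 1 ∨ 1 = 1
P → R = 1 → 2 = 4
(P ∨ P) ∨ (P → R) = 1 ∨ 4 = 4
¬((P ∨ P) ∨ (P → R)) = ¬4 = 0
¬((P ∧ R) ∧ ¬(R → R)) → ¬((P ∨ P) ∨ (P → R)) = 4 → 0 = 0
P ∨ P = 1 ∨ 1 = 1
(P ∨ P) ∨ Q = 1 ∨ 2 = 2
P ∨ P = 1 ∨ 1 = 1
(P ∨ P) ∧ Q = 1 ∧ 2 = 1
((P ∨ P) ∨ Q) → ((P ∨ P) ∧ Q) = 2 → 1 = 3
P ∨ P = 1 ∨ 1 = 1
¬(P ∨ P) = ¬1 = 3
¬(P ∨ P) ∧ Q = 3 ∧ 2 = 2
(((P ∨ P) ∨ Q) → ((P ∨ P) ∧ Q)) ∨ (¬(P ∨ P) ∧ Q) = 3 ∨ 2 = 3
¬((((P ∨ P) ∨ Q) → ((P ∨ P) ∧ Q)) ∨ (¬(P ∨ P) ∧ Q)) = ¬3 = 1
(¬((P ∧ R) ∧ ¬(R → R)) → ¬((P ∨ P) ∨ (P → R))) ∨ ¬((((P ∨ P) ∨ Q) → ((P ∨ P) ∧ Q)) ∨ (¬(P ∨ P) ∧ Q)) = 0 ∨ 1 = 1
(((((P ∧ R) → (P ∨ Q)) ∨ ¬R) ∨ ((R ∨ (P ∨ Q)) ∨ (Q → P))) ∨ ((P ∧ R) ∧ ((P → P) → ((P → Q) → Q)))) → ((¬((P ∧ R) ∧ ¬(R → R)) → ¬((P ∨ P) ∨ (P → R))) ∨ ¬((((P ∨ P) ∨ Q) → ((P ∨ P) ∧ Q)) ∨ (¬(P ∨ P) ∧ Q))) = 4 → 1 = 1

1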